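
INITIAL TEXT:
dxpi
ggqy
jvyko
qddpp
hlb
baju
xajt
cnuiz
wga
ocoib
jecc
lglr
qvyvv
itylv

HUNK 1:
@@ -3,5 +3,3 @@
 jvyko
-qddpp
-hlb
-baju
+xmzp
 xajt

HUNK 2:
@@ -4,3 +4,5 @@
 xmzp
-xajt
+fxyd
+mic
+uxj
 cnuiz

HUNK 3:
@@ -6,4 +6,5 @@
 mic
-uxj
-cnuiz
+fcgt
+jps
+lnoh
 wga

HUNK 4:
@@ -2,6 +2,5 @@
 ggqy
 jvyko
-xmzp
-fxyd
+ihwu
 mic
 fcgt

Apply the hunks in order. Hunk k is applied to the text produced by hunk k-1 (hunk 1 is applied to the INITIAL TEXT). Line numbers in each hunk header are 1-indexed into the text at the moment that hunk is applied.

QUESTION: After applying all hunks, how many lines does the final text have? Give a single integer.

Answer: 14

Derivation:
Hunk 1: at line 3 remove [qddpp,hlb,baju] add [xmzp] -> 12 lines: dxpi ggqy jvyko xmzp xajt cnuiz wga ocoib jecc lglr qvyvv itylv
Hunk 2: at line 4 remove [xajt] add [fxyd,mic,uxj] -> 14 lines: dxpi ggqy jvyko xmzp fxyd mic uxj cnuiz wga ocoib jecc lglr qvyvv itylv
Hunk 3: at line 6 remove [uxj,cnuiz] add [fcgt,jps,lnoh] -> 15 lines: dxpi ggqy jvyko xmzp fxyd mic fcgt jps lnoh wga ocoib jecc lglr qvyvv itylv
Hunk 4: at line 2 remove [xmzp,fxyd] add [ihwu] -> 14 lines: dxpi ggqy jvyko ihwu mic fcgt jps lnoh wga ocoib jecc lglr qvyvv itylv
Final line count: 14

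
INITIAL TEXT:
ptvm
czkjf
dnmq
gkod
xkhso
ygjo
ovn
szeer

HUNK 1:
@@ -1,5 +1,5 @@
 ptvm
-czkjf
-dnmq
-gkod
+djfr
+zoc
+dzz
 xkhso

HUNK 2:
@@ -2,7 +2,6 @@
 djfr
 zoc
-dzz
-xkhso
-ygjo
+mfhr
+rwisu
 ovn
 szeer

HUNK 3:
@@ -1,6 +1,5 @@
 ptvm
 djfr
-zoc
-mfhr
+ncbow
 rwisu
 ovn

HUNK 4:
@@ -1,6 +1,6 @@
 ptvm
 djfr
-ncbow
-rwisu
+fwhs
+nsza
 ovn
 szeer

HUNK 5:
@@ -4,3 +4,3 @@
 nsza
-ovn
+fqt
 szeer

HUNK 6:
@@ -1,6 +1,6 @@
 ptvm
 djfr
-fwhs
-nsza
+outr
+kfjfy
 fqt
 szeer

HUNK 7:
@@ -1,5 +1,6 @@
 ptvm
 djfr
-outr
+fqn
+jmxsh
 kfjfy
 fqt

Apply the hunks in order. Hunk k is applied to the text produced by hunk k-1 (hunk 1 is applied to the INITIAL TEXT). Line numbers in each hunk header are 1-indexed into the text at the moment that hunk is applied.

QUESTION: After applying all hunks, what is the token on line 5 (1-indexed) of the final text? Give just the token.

Answer: kfjfy

Derivation:
Hunk 1: at line 1 remove [czkjf,dnmq,gkod] add [djfr,zoc,dzz] -> 8 lines: ptvm djfr zoc dzz xkhso ygjo ovn szeer
Hunk 2: at line 2 remove [dzz,xkhso,ygjo] add [mfhr,rwisu] -> 7 lines: ptvm djfr zoc mfhr rwisu ovn szeer
Hunk 3: at line 1 remove [zoc,mfhr] add [ncbow] -> 6 lines: ptvm djfr ncbow rwisu ovn szeer
Hunk 4: at line 1 remove [ncbow,rwisu] add [fwhs,nsza] -> 6 lines: ptvm djfr fwhs nsza ovn szeer
Hunk 5: at line 4 remove [ovn] add [fqt] -> 6 lines: ptvm djfr fwhs nsza fqt szeer
Hunk 6: at line 1 remove [fwhs,nsza] add [outr,kfjfy] -> 6 lines: ptvm djfr outr kfjfy fqt szeer
Hunk 7: at line 1 remove [outr] add [fqn,jmxsh] -> 7 lines: ptvm djfr fqn jmxsh kfjfy fqt szeer
Final line 5: kfjfy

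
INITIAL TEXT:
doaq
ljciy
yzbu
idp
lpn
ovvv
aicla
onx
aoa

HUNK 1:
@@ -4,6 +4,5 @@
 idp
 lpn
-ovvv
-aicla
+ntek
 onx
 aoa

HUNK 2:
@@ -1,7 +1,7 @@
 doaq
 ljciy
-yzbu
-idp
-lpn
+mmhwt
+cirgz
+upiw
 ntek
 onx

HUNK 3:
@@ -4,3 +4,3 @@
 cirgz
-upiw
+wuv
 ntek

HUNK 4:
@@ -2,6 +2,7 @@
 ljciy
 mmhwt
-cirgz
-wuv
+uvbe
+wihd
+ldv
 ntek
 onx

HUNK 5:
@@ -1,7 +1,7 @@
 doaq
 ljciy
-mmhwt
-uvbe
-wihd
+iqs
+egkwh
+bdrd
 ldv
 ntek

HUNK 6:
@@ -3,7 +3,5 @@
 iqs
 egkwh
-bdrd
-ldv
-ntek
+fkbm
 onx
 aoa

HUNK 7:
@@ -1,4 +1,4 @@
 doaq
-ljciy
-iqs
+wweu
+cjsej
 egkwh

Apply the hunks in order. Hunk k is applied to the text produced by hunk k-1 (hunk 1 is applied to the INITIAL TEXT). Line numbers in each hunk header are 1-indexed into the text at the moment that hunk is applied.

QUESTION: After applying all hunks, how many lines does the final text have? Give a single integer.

Hunk 1: at line 4 remove [ovvv,aicla] add [ntek] -> 8 lines: doaq ljciy yzbu idp lpn ntek onx aoa
Hunk 2: at line 1 remove [yzbu,idp,lpn] add [mmhwt,cirgz,upiw] -> 8 lines: doaq ljciy mmhwt cirgz upiw ntek onx aoa
Hunk 3: at line 4 remove [upiw] add [wuv] -> 8 lines: doaq ljciy mmhwt cirgz wuv ntek onx aoa
Hunk 4: at line 2 remove [cirgz,wuv] add [uvbe,wihd,ldv] -> 9 lines: doaq ljciy mmhwt uvbe wihd ldv ntek onx aoa
Hunk 5: at line 1 remove [mmhwt,uvbe,wihd] add [iqs,egkwh,bdrd] -> 9 lines: doaq ljciy iqs egkwh bdrd ldv ntek onx aoa
Hunk 6: at line 3 remove [bdrd,ldv,ntek] add [fkbm] -> 7 lines: doaq ljciy iqs egkwh fkbm onx aoa
Hunk 7: at line 1 remove [ljciy,iqs] add [wweu,cjsej] -> 7 lines: doaq wweu cjsej egkwh fkbm onx aoa
Final line count: 7

Answer: 7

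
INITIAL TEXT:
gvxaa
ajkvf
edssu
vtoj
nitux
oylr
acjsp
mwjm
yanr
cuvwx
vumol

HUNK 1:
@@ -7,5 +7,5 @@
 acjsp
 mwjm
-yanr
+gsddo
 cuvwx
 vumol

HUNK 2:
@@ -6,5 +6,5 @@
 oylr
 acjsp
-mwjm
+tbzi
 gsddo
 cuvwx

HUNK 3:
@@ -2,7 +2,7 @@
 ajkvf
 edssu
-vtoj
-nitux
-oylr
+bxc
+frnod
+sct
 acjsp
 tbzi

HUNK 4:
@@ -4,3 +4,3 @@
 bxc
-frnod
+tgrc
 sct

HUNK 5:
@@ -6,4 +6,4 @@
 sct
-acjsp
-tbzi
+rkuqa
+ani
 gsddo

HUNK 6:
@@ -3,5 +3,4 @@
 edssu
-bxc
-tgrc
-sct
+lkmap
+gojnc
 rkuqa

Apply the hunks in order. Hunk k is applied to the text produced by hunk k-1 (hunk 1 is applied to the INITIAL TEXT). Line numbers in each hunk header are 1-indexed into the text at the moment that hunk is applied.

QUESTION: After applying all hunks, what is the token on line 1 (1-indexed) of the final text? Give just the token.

Answer: gvxaa

Derivation:
Hunk 1: at line 7 remove [yanr] add [gsddo] -> 11 lines: gvxaa ajkvf edssu vtoj nitux oylr acjsp mwjm gsddo cuvwx vumol
Hunk 2: at line 6 remove [mwjm] add [tbzi] -> 11 lines: gvxaa ajkvf edssu vtoj nitux oylr acjsp tbzi gsddo cuvwx vumol
Hunk 3: at line 2 remove [vtoj,nitux,oylr] add [bxc,frnod,sct] -> 11 lines: gvxaa ajkvf edssu bxc frnod sct acjsp tbzi gsddo cuvwx vumol
Hunk 4: at line 4 remove [frnod] add [tgrc] -> 11 lines: gvxaa ajkvf edssu bxc tgrc sct acjsp tbzi gsddo cuvwx vumol
Hunk 5: at line 6 remove [acjsp,tbzi] add [rkuqa,ani] -> 11 lines: gvxaa ajkvf edssu bxc tgrc sct rkuqa ani gsddo cuvwx vumol
Hunk 6: at line 3 remove [bxc,tgrc,sct] add [lkmap,gojnc] -> 10 lines: gvxaa ajkvf edssu lkmap gojnc rkuqa ani gsddo cuvwx vumol
Final line 1: gvxaa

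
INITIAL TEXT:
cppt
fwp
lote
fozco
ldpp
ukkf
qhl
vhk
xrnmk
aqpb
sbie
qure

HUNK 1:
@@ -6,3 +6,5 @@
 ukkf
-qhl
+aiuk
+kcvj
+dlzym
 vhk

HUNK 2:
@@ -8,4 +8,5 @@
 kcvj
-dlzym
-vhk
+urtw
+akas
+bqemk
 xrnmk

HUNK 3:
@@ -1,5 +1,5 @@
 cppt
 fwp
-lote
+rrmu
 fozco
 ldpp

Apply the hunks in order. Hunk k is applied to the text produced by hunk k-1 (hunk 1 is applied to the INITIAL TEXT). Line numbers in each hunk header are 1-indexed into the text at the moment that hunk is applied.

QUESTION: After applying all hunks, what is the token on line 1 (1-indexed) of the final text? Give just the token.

Hunk 1: at line 6 remove [qhl] add [aiuk,kcvj,dlzym] -> 14 lines: cppt fwp lote fozco ldpp ukkf aiuk kcvj dlzym vhk xrnmk aqpb sbie qure
Hunk 2: at line 8 remove [dlzym,vhk] add [urtw,akas,bqemk] -> 15 lines: cppt fwp lote fozco ldpp ukkf aiuk kcvj urtw akas bqemk xrnmk aqpb sbie qure
Hunk 3: at line 1 remove [lote] add [rrmu] -> 15 lines: cppt fwp rrmu fozco ldpp ukkf aiuk kcvj urtw akas bqemk xrnmk aqpb sbie qure
Final line 1: cppt

Answer: cppt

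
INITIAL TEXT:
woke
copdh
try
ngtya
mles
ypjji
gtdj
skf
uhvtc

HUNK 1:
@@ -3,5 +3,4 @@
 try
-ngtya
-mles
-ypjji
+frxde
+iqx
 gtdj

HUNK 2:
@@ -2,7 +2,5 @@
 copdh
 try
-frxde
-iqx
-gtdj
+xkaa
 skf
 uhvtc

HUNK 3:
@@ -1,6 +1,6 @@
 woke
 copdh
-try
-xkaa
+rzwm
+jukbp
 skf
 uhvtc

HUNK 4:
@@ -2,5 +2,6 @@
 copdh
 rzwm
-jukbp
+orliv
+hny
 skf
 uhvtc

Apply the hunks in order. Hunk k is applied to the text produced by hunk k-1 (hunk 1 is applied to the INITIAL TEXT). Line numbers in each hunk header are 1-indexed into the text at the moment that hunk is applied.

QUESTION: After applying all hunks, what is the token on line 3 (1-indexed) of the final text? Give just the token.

Hunk 1: at line 3 remove [ngtya,mles,ypjji] add [frxde,iqx] -> 8 lines: woke copdh try frxde iqx gtdj skf uhvtc
Hunk 2: at line 2 remove [frxde,iqx,gtdj] add [xkaa] -> 6 lines: woke copdh try xkaa skf uhvtc
Hunk 3: at line 1 remove [try,xkaa] add [rzwm,jukbp] -> 6 lines: woke copdh rzwm jukbp skf uhvtc
Hunk 4: at line 2 remove [jukbp] add [orliv,hny] -> 7 lines: woke copdh rzwm orliv hny skf uhvtc
Final line 3: rzwm

Answer: rzwm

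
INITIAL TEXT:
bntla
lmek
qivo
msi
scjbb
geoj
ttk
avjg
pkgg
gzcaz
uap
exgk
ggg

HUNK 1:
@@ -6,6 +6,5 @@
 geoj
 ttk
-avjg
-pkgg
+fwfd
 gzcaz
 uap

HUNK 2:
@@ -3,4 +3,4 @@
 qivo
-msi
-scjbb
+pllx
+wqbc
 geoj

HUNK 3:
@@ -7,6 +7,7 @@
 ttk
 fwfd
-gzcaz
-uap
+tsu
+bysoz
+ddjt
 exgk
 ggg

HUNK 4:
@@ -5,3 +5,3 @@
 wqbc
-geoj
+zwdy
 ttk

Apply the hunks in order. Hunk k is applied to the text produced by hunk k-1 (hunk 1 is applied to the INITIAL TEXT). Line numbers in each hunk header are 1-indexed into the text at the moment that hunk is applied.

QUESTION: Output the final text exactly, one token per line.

Hunk 1: at line 6 remove [avjg,pkgg] add [fwfd] -> 12 lines: bntla lmek qivo msi scjbb geoj ttk fwfd gzcaz uap exgk ggg
Hunk 2: at line 3 remove [msi,scjbb] add [pllx,wqbc] -> 12 lines: bntla lmek qivo pllx wqbc geoj ttk fwfd gzcaz uap exgk ggg
Hunk 3: at line 7 remove [gzcaz,uap] add [tsu,bysoz,ddjt] -> 13 lines: bntla lmek qivo pllx wqbc geoj ttk fwfd tsu bysoz ddjt exgk ggg
Hunk 4: at line 5 remove [geoj] add [zwdy] -> 13 lines: bntla lmek qivo pllx wqbc zwdy ttk fwfd tsu bysoz ddjt exgk ggg

Answer: bntla
lmek
qivo
pllx
wqbc
zwdy
ttk
fwfd
tsu
bysoz
ddjt
exgk
ggg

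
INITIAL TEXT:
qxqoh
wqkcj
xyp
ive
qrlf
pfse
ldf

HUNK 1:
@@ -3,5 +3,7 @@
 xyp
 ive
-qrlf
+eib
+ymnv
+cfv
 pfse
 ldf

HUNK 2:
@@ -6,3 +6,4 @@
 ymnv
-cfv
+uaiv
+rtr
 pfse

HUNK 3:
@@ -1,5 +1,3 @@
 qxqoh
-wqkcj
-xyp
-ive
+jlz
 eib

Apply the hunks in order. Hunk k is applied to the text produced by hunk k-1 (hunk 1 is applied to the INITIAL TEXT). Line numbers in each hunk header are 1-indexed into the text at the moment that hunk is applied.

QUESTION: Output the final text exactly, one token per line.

Hunk 1: at line 3 remove [qrlf] add [eib,ymnv,cfv] -> 9 lines: qxqoh wqkcj xyp ive eib ymnv cfv pfse ldf
Hunk 2: at line 6 remove [cfv] add [uaiv,rtr] -> 10 lines: qxqoh wqkcj xyp ive eib ymnv uaiv rtr pfse ldf
Hunk 3: at line 1 remove [wqkcj,xyp,ive] add [jlz] -> 8 lines: qxqoh jlz eib ymnv uaiv rtr pfse ldf

Answer: qxqoh
jlz
eib
ymnv
uaiv
rtr
pfse
ldf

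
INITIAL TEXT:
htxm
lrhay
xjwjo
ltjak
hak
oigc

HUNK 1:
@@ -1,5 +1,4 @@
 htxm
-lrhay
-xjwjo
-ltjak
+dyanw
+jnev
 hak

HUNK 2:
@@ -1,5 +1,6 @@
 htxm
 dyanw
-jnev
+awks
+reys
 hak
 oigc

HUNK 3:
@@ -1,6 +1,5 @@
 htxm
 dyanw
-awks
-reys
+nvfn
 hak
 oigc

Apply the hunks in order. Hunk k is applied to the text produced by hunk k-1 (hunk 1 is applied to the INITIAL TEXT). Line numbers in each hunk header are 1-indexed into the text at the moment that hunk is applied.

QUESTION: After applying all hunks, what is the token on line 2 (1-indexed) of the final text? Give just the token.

Hunk 1: at line 1 remove [lrhay,xjwjo,ltjak] add [dyanw,jnev] -> 5 lines: htxm dyanw jnev hak oigc
Hunk 2: at line 1 remove [jnev] add [awks,reys] -> 6 lines: htxm dyanw awks reys hak oigc
Hunk 3: at line 1 remove [awks,reys] add [nvfn] -> 5 lines: htxm dyanw nvfn hak oigc
Final line 2: dyanw

Answer: dyanw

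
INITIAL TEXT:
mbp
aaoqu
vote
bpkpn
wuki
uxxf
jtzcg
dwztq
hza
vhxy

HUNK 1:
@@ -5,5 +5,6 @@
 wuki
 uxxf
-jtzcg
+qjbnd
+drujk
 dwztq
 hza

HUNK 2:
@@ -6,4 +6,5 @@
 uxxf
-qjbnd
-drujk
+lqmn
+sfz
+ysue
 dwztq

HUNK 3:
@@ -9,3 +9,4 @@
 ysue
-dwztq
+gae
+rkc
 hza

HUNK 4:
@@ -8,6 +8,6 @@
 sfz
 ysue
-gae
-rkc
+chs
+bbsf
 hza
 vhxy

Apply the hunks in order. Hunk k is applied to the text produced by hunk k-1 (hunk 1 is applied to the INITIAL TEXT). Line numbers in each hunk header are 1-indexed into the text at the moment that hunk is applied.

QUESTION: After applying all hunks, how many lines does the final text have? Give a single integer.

Answer: 13

Derivation:
Hunk 1: at line 5 remove [jtzcg] add [qjbnd,drujk] -> 11 lines: mbp aaoqu vote bpkpn wuki uxxf qjbnd drujk dwztq hza vhxy
Hunk 2: at line 6 remove [qjbnd,drujk] add [lqmn,sfz,ysue] -> 12 lines: mbp aaoqu vote bpkpn wuki uxxf lqmn sfz ysue dwztq hza vhxy
Hunk 3: at line 9 remove [dwztq] add [gae,rkc] -> 13 lines: mbp aaoqu vote bpkpn wuki uxxf lqmn sfz ysue gae rkc hza vhxy
Hunk 4: at line 8 remove [gae,rkc] add [chs,bbsf] -> 13 lines: mbp aaoqu vote bpkpn wuki uxxf lqmn sfz ysue chs bbsf hza vhxy
Final line count: 13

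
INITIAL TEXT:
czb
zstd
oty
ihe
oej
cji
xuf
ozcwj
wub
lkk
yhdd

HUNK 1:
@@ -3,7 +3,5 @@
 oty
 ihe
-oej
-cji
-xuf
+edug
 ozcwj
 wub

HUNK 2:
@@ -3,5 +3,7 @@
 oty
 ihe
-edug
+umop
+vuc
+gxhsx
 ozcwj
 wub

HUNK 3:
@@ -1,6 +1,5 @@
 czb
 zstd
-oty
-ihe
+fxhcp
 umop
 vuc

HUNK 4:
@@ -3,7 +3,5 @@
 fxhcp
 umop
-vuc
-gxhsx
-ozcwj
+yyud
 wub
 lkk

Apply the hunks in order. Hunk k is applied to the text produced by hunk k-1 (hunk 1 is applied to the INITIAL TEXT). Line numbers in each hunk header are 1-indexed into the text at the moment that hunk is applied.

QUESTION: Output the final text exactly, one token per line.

Hunk 1: at line 3 remove [oej,cji,xuf] add [edug] -> 9 lines: czb zstd oty ihe edug ozcwj wub lkk yhdd
Hunk 2: at line 3 remove [edug] add [umop,vuc,gxhsx] -> 11 lines: czb zstd oty ihe umop vuc gxhsx ozcwj wub lkk yhdd
Hunk 3: at line 1 remove [oty,ihe] add [fxhcp] -> 10 lines: czb zstd fxhcp umop vuc gxhsx ozcwj wub lkk yhdd
Hunk 4: at line 3 remove [vuc,gxhsx,ozcwj] add [yyud] -> 8 lines: czb zstd fxhcp umop yyud wub lkk yhdd

Answer: czb
zstd
fxhcp
umop
yyud
wub
lkk
yhdd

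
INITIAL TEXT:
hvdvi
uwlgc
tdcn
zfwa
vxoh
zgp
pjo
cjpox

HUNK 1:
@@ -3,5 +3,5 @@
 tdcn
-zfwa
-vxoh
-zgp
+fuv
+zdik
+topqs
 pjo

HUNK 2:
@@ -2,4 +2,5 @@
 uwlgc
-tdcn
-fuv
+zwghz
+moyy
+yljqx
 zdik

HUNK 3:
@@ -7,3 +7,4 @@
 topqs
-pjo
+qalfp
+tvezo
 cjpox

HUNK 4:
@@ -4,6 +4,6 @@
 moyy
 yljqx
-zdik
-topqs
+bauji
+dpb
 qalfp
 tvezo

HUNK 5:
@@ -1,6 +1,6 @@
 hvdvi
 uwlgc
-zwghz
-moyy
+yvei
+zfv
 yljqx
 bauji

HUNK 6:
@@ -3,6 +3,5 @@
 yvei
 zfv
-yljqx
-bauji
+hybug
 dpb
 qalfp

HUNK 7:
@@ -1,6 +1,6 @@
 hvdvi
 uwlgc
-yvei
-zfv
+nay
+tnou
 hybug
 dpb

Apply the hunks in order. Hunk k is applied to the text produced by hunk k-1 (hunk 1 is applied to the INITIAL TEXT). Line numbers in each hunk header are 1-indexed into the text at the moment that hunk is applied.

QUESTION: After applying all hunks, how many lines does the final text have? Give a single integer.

Answer: 9

Derivation:
Hunk 1: at line 3 remove [zfwa,vxoh,zgp] add [fuv,zdik,topqs] -> 8 lines: hvdvi uwlgc tdcn fuv zdik topqs pjo cjpox
Hunk 2: at line 2 remove [tdcn,fuv] add [zwghz,moyy,yljqx] -> 9 lines: hvdvi uwlgc zwghz moyy yljqx zdik topqs pjo cjpox
Hunk 3: at line 7 remove [pjo] add [qalfp,tvezo] -> 10 lines: hvdvi uwlgc zwghz moyy yljqx zdik topqs qalfp tvezo cjpox
Hunk 4: at line 4 remove [zdik,topqs] add [bauji,dpb] -> 10 lines: hvdvi uwlgc zwghz moyy yljqx bauji dpb qalfp tvezo cjpox
Hunk 5: at line 1 remove [zwghz,moyy] add [yvei,zfv] -> 10 lines: hvdvi uwlgc yvei zfv yljqx bauji dpb qalfp tvezo cjpox
Hunk 6: at line 3 remove [yljqx,bauji] add [hybug] -> 9 lines: hvdvi uwlgc yvei zfv hybug dpb qalfp tvezo cjpox
Hunk 7: at line 1 remove [yvei,zfv] add [nay,tnou] -> 9 lines: hvdvi uwlgc nay tnou hybug dpb qalfp tvezo cjpox
Final line count: 9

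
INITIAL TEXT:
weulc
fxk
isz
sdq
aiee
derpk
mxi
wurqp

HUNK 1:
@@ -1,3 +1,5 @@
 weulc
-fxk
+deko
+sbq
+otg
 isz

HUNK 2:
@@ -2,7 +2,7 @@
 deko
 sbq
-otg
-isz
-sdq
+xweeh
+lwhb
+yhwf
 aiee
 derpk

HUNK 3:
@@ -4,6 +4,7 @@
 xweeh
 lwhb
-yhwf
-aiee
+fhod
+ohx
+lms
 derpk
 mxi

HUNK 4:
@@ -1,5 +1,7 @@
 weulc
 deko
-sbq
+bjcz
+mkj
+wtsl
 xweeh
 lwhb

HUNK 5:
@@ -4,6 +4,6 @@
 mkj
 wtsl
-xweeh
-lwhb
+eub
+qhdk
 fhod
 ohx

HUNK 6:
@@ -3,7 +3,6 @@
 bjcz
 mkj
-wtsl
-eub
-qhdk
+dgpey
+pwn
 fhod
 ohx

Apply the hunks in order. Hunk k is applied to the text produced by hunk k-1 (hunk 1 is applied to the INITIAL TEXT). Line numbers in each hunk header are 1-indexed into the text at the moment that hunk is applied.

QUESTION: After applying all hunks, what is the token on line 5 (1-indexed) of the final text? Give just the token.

Answer: dgpey

Derivation:
Hunk 1: at line 1 remove [fxk] add [deko,sbq,otg] -> 10 lines: weulc deko sbq otg isz sdq aiee derpk mxi wurqp
Hunk 2: at line 2 remove [otg,isz,sdq] add [xweeh,lwhb,yhwf] -> 10 lines: weulc deko sbq xweeh lwhb yhwf aiee derpk mxi wurqp
Hunk 3: at line 4 remove [yhwf,aiee] add [fhod,ohx,lms] -> 11 lines: weulc deko sbq xweeh lwhb fhod ohx lms derpk mxi wurqp
Hunk 4: at line 1 remove [sbq] add [bjcz,mkj,wtsl] -> 13 lines: weulc deko bjcz mkj wtsl xweeh lwhb fhod ohx lms derpk mxi wurqp
Hunk 5: at line 4 remove [xweeh,lwhb] add [eub,qhdk] -> 13 lines: weulc deko bjcz mkj wtsl eub qhdk fhod ohx lms derpk mxi wurqp
Hunk 6: at line 3 remove [wtsl,eub,qhdk] add [dgpey,pwn] -> 12 lines: weulc deko bjcz mkj dgpey pwn fhod ohx lms derpk mxi wurqp
Final line 5: dgpey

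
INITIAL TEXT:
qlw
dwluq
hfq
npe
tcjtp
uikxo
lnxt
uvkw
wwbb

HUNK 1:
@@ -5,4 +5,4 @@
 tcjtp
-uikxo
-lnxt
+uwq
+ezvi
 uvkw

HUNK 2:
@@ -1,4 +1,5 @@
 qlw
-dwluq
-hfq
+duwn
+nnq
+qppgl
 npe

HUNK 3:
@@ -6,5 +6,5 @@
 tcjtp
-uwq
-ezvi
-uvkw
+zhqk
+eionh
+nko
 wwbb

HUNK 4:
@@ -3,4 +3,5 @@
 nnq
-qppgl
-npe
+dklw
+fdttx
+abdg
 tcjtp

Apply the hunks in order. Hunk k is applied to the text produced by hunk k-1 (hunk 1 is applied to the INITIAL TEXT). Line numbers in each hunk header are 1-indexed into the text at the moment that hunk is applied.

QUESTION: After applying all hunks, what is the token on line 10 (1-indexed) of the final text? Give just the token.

Answer: nko

Derivation:
Hunk 1: at line 5 remove [uikxo,lnxt] add [uwq,ezvi] -> 9 lines: qlw dwluq hfq npe tcjtp uwq ezvi uvkw wwbb
Hunk 2: at line 1 remove [dwluq,hfq] add [duwn,nnq,qppgl] -> 10 lines: qlw duwn nnq qppgl npe tcjtp uwq ezvi uvkw wwbb
Hunk 3: at line 6 remove [uwq,ezvi,uvkw] add [zhqk,eionh,nko] -> 10 lines: qlw duwn nnq qppgl npe tcjtp zhqk eionh nko wwbb
Hunk 4: at line 3 remove [qppgl,npe] add [dklw,fdttx,abdg] -> 11 lines: qlw duwn nnq dklw fdttx abdg tcjtp zhqk eionh nko wwbb
Final line 10: nko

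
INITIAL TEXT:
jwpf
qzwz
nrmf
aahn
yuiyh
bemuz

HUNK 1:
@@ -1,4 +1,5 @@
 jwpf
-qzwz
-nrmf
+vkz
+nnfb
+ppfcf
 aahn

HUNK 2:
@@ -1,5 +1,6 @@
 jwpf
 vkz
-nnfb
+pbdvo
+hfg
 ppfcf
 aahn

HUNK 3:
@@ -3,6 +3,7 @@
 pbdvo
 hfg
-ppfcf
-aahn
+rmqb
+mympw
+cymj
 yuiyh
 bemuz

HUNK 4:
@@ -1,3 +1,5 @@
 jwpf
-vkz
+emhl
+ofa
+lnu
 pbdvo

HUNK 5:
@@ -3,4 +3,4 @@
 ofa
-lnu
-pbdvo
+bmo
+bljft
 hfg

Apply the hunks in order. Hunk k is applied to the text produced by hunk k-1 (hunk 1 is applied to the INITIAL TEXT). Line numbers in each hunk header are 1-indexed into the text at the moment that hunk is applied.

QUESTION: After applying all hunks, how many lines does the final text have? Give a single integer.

Answer: 11

Derivation:
Hunk 1: at line 1 remove [qzwz,nrmf] add [vkz,nnfb,ppfcf] -> 7 lines: jwpf vkz nnfb ppfcf aahn yuiyh bemuz
Hunk 2: at line 1 remove [nnfb] add [pbdvo,hfg] -> 8 lines: jwpf vkz pbdvo hfg ppfcf aahn yuiyh bemuz
Hunk 3: at line 3 remove [ppfcf,aahn] add [rmqb,mympw,cymj] -> 9 lines: jwpf vkz pbdvo hfg rmqb mympw cymj yuiyh bemuz
Hunk 4: at line 1 remove [vkz] add [emhl,ofa,lnu] -> 11 lines: jwpf emhl ofa lnu pbdvo hfg rmqb mympw cymj yuiyh bemuz
Hunk 5: at line 3 remove [lnu,pbdvo] add [bmo,bljft] -> 11 lines: jwpf emhl ofa bmo bljft hfg rmqb mympw cymj yuiyh bemuz
Final line count: 11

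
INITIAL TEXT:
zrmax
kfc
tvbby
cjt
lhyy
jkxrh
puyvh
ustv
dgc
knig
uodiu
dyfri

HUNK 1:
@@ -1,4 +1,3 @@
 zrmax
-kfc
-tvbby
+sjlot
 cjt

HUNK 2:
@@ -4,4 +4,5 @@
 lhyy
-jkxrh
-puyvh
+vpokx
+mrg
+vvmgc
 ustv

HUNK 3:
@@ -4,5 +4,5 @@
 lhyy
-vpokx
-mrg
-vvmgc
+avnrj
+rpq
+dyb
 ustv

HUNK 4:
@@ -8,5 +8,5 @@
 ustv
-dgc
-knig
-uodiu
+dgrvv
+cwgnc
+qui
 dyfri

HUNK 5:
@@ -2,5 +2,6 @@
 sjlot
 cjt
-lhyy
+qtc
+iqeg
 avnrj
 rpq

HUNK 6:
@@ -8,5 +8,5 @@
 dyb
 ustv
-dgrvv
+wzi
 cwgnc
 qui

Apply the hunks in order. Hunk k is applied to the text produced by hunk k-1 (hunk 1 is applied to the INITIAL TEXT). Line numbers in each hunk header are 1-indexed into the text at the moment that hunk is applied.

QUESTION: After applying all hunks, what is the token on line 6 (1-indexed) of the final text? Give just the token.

Hunk 1: at line 1 remove [kfc,tvbby] add [sjlot] -> 11 lines: zrmax sjlot cjt lhyy jkxrh puyvh ustv dgc knig uodiu dyfri
Hunk 2: at line 4 remove [jkxrh,puyvh] add [vpokx,mrg,vvmgc] -> 12 lines: zrmax sjlot cjt lhyy vpokx mrg vvmgc ustv dgc knig uodiu dyfri
Hunk 3: at line 4 remove [vpokx,mrg,vvmgc] add [avnrj,rpq,dyb] -> 12 lines: zrmax sjlot cjt lhyy avnrj rpq dyb ustv dgc knig uodiu dyfri
Hunk 4: at line 8 remove [dgc,knig,uodiu] add [dgrvv,cwgnc,qui] -> 12 lines: zrmax sjlot cjt lhyy avnrj rpq dyb ustv dgrvv cwgnc qui dyfri
Hunk 5: at line 2 remove [lhyy] add [qtc,iqeg] -> 13 lines: zrmax sjlot cjt qtc iqeg avnrj rpq dyb ustv dgrvv cwgnc qui dyfri
Hunk 6: at line 8 remove [dgrvv] add [wzi] -> 13 lines: zrmax sjlot cjt qtc iqeg avnrj rpq dyb ustv wzi cwgnc qui dyfri
Final line 6: avnrj

Answer: avnrj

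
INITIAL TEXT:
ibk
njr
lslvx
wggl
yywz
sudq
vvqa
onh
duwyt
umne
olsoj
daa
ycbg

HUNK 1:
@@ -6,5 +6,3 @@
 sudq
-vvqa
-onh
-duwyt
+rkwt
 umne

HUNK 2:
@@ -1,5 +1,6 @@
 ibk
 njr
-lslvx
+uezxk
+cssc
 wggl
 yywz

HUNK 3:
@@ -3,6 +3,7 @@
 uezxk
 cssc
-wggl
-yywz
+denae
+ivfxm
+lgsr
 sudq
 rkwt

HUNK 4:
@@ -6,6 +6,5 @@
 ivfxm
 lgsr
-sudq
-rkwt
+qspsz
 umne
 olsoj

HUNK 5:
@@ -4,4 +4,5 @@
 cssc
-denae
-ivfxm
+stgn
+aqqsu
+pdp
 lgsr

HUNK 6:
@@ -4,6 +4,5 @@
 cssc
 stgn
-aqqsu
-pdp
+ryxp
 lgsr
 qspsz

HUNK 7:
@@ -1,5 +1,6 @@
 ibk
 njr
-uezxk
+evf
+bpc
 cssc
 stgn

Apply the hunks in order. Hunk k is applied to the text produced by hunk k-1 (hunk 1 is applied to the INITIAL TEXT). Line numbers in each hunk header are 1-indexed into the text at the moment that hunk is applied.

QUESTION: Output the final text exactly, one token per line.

Answer: ibk
njr
evf
bpc
cssc
stgn
ryxp
lgsr
qspsz
umne
olsoj
daa
ycbg

Derivation:
Hunk 1: at line 6 remove [vvqa,onh,duwyt] add [rkwt] -> 11 lines: ibk njr lslvx wggl yywz sudq rkwt umne olsoj daa ycbg
Hunk 2: at line 1 remove [lslvx] add [uezxk,cssc] -> 12 lines: ibk njr uezxk cssc wggl yywz sudq rkwt umne olsoj daa ycbg
Hunk 3: at line 3 remove [wggl,yywz] add [denae,ivfxm,lgsr] -> 13 lines: ibk njr uezxk cssc denae ivfxm lgsr sudq rkwt umne olsoj daa ycbg
Hunk 4: at line 6 remove [sudq,rkwt] add [qspsz] -> 12 lines: ibk njr uezxk cssc denae ivfxm lgsr qspsz umne olsoj daa ycbg
Hunk 5: at line 4 remove [denae,ivfxm] add [stgn,aqqsu,pdp] -> 13 lines: ibk njr uezxk cssc stgn aqqsu pdp lgsr qspsz umne olsoj daa ycbg
Hunk 6: at line 4 remove [aqqsu,pdp] add [ryxp] -> 12 lines: ibk njr uezxk cssc stgn ryxp lgsr qspsz umne olsoj daa ycbg
Hunk 7: at line 1 remove [uezxk] add [evf,bpc] -> 13 lines: ibk njr evf bpc cssc stgn ryxp lgsr qspsz umne olsoj daa ycbg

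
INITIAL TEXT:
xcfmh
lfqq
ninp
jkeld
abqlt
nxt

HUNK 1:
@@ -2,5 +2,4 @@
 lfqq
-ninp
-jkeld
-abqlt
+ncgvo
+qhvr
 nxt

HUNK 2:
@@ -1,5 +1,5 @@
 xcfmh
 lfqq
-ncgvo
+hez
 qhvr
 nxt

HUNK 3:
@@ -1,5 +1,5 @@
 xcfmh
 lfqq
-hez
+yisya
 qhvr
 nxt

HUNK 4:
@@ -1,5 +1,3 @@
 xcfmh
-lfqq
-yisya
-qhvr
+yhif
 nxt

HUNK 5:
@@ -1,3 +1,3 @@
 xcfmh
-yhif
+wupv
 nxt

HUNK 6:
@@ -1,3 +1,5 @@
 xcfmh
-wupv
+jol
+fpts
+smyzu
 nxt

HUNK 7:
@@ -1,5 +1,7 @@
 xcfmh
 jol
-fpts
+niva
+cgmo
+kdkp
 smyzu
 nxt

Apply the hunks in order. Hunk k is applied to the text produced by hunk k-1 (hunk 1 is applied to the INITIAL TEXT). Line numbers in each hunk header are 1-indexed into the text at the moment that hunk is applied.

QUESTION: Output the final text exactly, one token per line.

Hunk 1: at line 2 remove [ninp,jkeld,abqlt] add [ncgvo,qhvr] -> 5 lines: xcfmh lfqq ncgvo qhvr nxt
Hunk 2: at line 1 remove [ncgvo] add [hez] -> 5 lines: xcfmh lfqq hez qhvr nxt
Hunk 3: at line 1 remove [hez] add [yisya] -> 5 lines: xcfmh lfqq yisya qhvr nxt
Hunk 4: at line 1 remove [lfqq,yisya,qhvr] add [yhif] -> 3 lines: xcfmh yhif nxt
Hunk 5: at line 1 remove [yhif] add [wupv] -> 3 lines: xcfmh wupv nxt
Hunk 6: at line 1 remove [wupv] add [jol,fpts,smyzu] -> 5 lines: xcfmh jol fpts smyzu nxt
Hunk 7: at line 1 remove [fpts] add [niva,cgmo,kdkp] -> 7 lines: xcfmh jol niva cgmo kdkp smyzu nxt

Answer: xcfmh
jol
niva
cgmo
kdkp
smyzu
nxt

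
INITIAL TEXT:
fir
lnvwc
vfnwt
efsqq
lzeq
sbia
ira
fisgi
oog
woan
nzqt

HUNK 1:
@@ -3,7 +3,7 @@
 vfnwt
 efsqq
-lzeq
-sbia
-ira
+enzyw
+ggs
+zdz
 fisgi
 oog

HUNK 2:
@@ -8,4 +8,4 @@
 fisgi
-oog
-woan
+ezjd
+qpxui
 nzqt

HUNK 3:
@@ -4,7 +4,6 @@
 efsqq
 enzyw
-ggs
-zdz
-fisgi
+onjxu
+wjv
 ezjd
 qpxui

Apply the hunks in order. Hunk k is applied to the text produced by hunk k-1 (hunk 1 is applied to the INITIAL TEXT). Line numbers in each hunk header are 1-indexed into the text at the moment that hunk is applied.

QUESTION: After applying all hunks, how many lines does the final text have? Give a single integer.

Hunk 1: at line 3 remove [lzeq,sbia,ira] add [enzyw,ggs,zdz] -> 11 lines: fir lnvwc vfnwt efsqq enzyw ggs zdz fisgi oog woan nzqt
Hunk 2: at line 8 remove [oog,woan] add [ezjd,qpxui] -> 11 lines: fir lnvwc vfnwt efsqq enzyw ggs zdz fisgi ezjd qpxui nzqt
Hunk 3: at line 4 remove [ggs,zdz,fisgi] add [onjxu,wjv] -> 10 lines: fir lnvwc vfnwt efsqq enzyw onjxu wjv ezjd qpxui nzqt
Final line count: 10

Answer: 10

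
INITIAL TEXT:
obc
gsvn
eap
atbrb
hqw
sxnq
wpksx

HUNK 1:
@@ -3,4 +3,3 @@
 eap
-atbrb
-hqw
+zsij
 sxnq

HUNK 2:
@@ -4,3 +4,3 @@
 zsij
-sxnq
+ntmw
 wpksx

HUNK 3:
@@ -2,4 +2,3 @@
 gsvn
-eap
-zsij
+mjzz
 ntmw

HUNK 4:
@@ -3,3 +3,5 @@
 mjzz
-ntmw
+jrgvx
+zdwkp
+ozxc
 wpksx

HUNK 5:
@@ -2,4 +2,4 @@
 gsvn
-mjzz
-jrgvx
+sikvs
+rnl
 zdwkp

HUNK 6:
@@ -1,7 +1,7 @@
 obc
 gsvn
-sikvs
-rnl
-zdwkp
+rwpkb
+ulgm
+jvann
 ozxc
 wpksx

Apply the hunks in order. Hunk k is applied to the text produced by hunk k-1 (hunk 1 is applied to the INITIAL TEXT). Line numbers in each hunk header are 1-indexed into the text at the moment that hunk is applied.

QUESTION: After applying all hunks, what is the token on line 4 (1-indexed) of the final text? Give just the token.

Hunk 1: at line 3 remove [atbrb,hqw] add [zsij] -> 6 lines: obc gsvn eap zsij sxnq wpksx
Hunk 2: at line 4 remove [sxnq] add [ntmw] -> 6 lines: obc gsvn eap zsij ntmw wpksx
Hunk 3: at line 2 remove [eap,zsij] add [mjzz] -> 5 lines: obc gsvn mjzz ntmw wpksx
Hunk 4: at line 3 remove [ntmw] add [jrgvx,zdwkp,ozxc] -> 7 lines: obc gsvn mjzz jrgvx zdwkp ozxc wpksx
Hunk 5: at line 2 remove [mjzz,jrgvx] add [sikvs,rnl] -> 7 lines: obc gsvn sikvs rnl zdwkp ozxc wpksx
Hunk 6: at line 1 remove [sikvs,rnl,zdwkp] add [rwpkb,ulgm,jvann] -> 7 lines: obc gsvn rwpkb ulgm jvann ozxc wpksx
Final line 4: ulgm

Answer: ulgm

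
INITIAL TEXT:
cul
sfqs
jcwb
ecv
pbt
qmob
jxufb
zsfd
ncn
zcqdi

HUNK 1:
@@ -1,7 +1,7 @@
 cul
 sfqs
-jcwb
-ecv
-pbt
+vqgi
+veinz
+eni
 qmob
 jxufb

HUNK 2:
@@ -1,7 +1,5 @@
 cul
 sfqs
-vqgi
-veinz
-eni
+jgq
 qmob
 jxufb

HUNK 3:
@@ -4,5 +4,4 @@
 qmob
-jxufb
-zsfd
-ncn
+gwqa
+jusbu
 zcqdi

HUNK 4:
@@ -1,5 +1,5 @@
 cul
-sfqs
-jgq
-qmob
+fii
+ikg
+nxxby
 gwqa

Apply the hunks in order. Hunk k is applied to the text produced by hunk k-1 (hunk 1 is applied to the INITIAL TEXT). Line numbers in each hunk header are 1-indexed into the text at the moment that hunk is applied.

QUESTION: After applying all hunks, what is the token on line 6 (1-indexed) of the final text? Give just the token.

Answer: jusbu

Derivation:
Hunk 1: at line 1 remove [jcwb,ecv,pbt] add [vqgi,veinz,eni] -> 10 lines: cul sfqs vqgi veinz eni qmob jxufb zsfd ncn zcqdi
Hunk 2: at line 1 remove [vqgi,veinz,eni] add [jgq] -> 8 lines: cul sfqs jgq qmob jxufb zsfd ncn zcqdi
Hunk 3: at line 4 remove [jxufb,zsfd,ncn] add [gwqa,jusbu] -> 7 lines: cul sfqs jgq qmob gwqa jusbu zcqdi
Hunk 4: at line 1 remove [sfqs,jgq,qmob] add [fii,ikg,nxxby] -> 7 lines: cul fii ikg nxxby gwqa jusbu zcqdi
Final line 6: jusbu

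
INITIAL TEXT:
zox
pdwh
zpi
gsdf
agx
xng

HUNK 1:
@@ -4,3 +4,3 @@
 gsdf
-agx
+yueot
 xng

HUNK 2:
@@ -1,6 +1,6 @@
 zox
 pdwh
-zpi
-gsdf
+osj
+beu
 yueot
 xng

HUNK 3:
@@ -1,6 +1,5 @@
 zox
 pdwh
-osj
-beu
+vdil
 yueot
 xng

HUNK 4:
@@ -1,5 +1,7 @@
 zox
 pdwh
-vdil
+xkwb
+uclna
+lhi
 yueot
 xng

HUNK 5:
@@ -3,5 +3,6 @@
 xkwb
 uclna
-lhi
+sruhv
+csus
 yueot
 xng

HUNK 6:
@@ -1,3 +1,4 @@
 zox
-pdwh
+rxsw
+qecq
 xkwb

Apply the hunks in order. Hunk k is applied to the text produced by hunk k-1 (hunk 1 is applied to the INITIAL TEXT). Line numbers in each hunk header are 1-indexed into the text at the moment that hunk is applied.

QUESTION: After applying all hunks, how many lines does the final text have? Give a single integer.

Answer: 9

Derivation:
Hunk 1: at line 4 remove [agx] add [yueot] -> 6 lines: zox pdwh zpi gsdf yueot xng
Hunk 2: at line 1 remove [zpi,gsdf] add [osj,beu] -> 6 lines: zox pdwh osj beu yueot xng
Hunk 3: at line 1 remove [osj,beu] add [vdil] -> 5 lines: zox pdwh vdil yueot xng
Hunk 4: at line 1 remove [vdil] add [xkwb,uclna,lhi] -> 7 lines: zox pdwh xkwb uclna lhi yueot xng
Hunk 5: at line 3 remove [lhi] add [sruhv,csus] -> 8 lines: zox pdwh xkwb uclna sruhv csus yueot xng
Hunk 6: at line 1 remove [pdwh] add [rxsw,qecq] -> 9 lines: zox rxsw qecq xkwb uclna sruhv csus yueot xng
Final line count: 9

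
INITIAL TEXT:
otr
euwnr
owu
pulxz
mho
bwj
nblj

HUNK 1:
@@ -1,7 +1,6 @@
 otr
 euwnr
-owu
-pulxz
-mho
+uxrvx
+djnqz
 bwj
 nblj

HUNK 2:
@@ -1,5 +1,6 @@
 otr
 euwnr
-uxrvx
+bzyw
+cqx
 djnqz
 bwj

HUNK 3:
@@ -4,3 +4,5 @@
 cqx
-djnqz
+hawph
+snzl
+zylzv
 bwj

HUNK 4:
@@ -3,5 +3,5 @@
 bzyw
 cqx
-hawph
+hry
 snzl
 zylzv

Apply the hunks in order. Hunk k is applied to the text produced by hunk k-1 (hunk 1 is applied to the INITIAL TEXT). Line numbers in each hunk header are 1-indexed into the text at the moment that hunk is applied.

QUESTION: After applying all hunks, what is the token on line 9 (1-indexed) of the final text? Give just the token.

Hunk 1: at line 1 remove [owu,pulxz,mho] add [uxrvx,djnqz] -> 6 lines: otr euwnr uxrvx djnqz bwj nblj
Hunk 2: at line 1 remove [uxrvx] add [bzyw,cqx] -> 7 lines: otr euwnr bzyw cqx djnqz bwj nblj
Hunk 3: at line 4 remove [djnqz] add [hawph,snzl,zylzv] -> 9 lines: otr euwnr bzyw cqx hawph snzl zylzv bwj nblj
Hunk 4: at line 3 remove [hawph] add [hry] -> 9 lines: otr euwnr bzyw cqx hry snzl zylzv bwj nblj
Final line 9: nblj

Answer: nblj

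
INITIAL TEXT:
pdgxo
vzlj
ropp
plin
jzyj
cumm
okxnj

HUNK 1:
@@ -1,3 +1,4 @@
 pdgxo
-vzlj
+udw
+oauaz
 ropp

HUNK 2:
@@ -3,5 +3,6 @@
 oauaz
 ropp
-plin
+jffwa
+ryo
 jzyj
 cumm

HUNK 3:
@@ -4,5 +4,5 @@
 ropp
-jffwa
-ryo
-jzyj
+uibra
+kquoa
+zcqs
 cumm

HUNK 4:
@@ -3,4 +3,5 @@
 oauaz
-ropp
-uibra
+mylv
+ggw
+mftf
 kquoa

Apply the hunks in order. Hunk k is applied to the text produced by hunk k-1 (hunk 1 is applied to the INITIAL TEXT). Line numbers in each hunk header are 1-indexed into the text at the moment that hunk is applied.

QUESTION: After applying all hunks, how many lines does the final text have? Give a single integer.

Answer: 10

Derivation:
Hunk 1: at line 1 remove [vzlj] add [udw,oauaz] -> 8 lines: pdgxo udw oauaz ropp plin jzyj cumm okxnj
Hunk 2: at line 3 remove [plin] add [jffwa,ryo] -> 9 lines: pdgxo udw oauaz ropp jffwa ryo jzyj cumm okxnj
Hunk 3: at line 4 remove [jffwa,ryo,jzyj] add [uibra,kquoa,zcqs] -> 9 lines: pdgxo udw oauaz ropp uibra kquoa zcqs cumm okxnj
Hunk 4: at line 3 remove [ropp,uibra] add [mylv,ggw,mftf] -> 10 lines: pdgxo udw oauaz mylv ggw mftf kquoa zcqs cumm okxnj
Final line count: 10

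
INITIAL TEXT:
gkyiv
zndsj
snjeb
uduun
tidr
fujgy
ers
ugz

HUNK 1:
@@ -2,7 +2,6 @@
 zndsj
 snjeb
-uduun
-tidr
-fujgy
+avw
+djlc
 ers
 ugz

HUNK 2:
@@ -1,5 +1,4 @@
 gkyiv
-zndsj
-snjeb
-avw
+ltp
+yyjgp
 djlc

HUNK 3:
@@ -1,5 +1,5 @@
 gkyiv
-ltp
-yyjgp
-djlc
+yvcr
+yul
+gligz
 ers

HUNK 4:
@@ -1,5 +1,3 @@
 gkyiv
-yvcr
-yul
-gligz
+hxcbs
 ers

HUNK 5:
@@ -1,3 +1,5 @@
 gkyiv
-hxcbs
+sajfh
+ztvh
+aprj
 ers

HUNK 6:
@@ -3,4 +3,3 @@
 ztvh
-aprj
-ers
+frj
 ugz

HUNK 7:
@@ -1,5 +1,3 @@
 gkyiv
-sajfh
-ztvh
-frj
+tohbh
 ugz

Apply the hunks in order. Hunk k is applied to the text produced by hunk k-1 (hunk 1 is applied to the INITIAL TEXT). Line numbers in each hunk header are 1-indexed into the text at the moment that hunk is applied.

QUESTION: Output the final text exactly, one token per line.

Answer: gkyiv
tohbh
ugz

Derivation:
Hunk 1: at line 2 remove [uduun,tidr,fujgy] add [avw,djlc] -> 7 lines: gkyiv zndsj snjeb avw djlc ers ugz
Hunk 2: at line 1 remove [zndsj,snjeb,avw] add [ltp,yyjgp] -> 6 lines: gkyiv ltp yyjgp djlc ers ugz
Hunk 3: at line 1 remove [ltp,yyjgp,djlc] add [yvcr,yul,gligz] -> 6 lines: gkyiv yvcr yul gligz ers ugz
Hunk 4: at line 1 remove [yvcr,yul,gligz] add [hxcbs] -> 4 lines: gkyiv hxcbs ers ugz
Hunk 5: at line 1 remove [hxcbs] add [sajfh,ztvh,aprj] -> 6 lines: gkyiv sajfh ztvh aprj ers ugz
Hunk 6: at line 3 remove [aprj,ers] add [frj] -> 5 lines: gkyiv sajfh ztvh frj ugz
Hunk 7: at line 1 remove [sajfh,ztvh,frj] add [tohbh] -> 3 lines: gkyiv tohbh ugz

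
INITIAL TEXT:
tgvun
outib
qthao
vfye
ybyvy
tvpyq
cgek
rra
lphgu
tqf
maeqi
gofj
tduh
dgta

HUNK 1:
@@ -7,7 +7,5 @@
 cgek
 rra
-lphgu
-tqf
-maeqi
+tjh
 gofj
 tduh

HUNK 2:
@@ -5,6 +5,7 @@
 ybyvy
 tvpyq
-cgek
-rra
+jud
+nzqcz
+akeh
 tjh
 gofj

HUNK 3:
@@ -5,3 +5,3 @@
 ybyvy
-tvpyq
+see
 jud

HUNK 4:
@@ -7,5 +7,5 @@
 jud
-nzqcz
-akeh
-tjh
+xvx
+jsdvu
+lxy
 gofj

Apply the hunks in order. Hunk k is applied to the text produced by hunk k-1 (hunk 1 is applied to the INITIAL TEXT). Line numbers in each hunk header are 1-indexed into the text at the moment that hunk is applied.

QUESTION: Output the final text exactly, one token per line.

Answer: tgvun
outib
qthao
vfye
ybyvy
see
jud
xvx
jsdvu
lxy
gofj
tduh
dgta

Derivation:
Hunk 1: at line 7 remove [lphgu,tqf,maeqi] add [tjh] -> 12 lines: tgvun outib qthao vfye ybyvy tvpyq cgek rra tjh gofj tduh dgta
Hunk 2: at line 5 remove [cgek,rra] add [jud,nzqcz,akeh] -> 13 lines: tgvun outib qthao vfye ybyvy tvpyq jud nzqcz akeh tjh gofj tduh dgta
Hunk 3: at line 5 remove [tvpyq] add [see] -> 13 lines: tgvun outib qthao vfye ybyvy see jud nzqcz akeh tjh gofj tduh dgta
Hunk 4: at line 7 remove [nzqcz,akeh,tjh] add [xvx,jsdvu,lxy] -> 13 lines: tgvun outib qthao vfye ybyvy see jud xvx jsdvu lxy gofj tduh dgta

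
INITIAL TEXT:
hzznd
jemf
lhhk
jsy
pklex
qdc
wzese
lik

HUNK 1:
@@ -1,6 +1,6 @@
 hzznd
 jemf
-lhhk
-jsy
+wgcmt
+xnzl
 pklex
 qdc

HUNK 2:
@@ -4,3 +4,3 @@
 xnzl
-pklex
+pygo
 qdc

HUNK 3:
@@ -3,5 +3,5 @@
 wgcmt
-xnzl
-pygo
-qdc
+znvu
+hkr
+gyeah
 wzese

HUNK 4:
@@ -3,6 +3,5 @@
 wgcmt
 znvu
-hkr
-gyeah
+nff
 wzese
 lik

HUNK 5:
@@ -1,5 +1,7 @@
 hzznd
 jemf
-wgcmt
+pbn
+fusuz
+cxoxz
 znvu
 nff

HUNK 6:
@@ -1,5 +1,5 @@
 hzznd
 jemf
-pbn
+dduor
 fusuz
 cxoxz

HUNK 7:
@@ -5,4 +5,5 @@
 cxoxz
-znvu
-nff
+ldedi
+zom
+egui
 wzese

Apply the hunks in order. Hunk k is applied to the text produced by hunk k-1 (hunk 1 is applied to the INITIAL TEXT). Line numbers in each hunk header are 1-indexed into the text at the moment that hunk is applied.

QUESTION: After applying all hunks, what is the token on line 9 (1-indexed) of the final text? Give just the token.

Answer: wzese

Derivation:
Hunk 1: at line 1 remove [lhhk,jsy] add [wgcmt,xnzl] -> 8 lines: hzznd jemf wgcmt xnzl pklex qdc wzese lik
Hunk 2: at line 4 remove [pklex] add [pygo] -> 8 lines: hzznd jemf wgcmt xnzl pygo qdc wzese lik
Hunk 3: at line 3 remove [xnzl,pygo,qdc] add [znvu,hkr,gyeah] -> 8 lines: hzznd jemf wgcmt znvu hkr gyeah wzese lik
Hunk 4: at line 3 remove [hkr,gyeah] add [nff] -> 7 lines: hzznd jemf wgcmt znvu nff wzese lik
Hunk 5: at line 1 remove [wgcmt] add [pbn,fusuz,cxoxz] -> 9 lines: hzznd jemf pbn fusuz cxoxz znvu nff wzese lik
Hunk 6: at line 1 remove [pbn] add [dduor] -> 9 lines: hzznd jemf dduor fusuz cxoxz znvu nff wzese lik
Hunk 7: at line 5 remove [znvu,nff] add [ldedi,zom,egui] -> 10 lines: hzznd jemf dduor fusuz cxoxz ldedi zom egui wzese lik
Final line 9: wzese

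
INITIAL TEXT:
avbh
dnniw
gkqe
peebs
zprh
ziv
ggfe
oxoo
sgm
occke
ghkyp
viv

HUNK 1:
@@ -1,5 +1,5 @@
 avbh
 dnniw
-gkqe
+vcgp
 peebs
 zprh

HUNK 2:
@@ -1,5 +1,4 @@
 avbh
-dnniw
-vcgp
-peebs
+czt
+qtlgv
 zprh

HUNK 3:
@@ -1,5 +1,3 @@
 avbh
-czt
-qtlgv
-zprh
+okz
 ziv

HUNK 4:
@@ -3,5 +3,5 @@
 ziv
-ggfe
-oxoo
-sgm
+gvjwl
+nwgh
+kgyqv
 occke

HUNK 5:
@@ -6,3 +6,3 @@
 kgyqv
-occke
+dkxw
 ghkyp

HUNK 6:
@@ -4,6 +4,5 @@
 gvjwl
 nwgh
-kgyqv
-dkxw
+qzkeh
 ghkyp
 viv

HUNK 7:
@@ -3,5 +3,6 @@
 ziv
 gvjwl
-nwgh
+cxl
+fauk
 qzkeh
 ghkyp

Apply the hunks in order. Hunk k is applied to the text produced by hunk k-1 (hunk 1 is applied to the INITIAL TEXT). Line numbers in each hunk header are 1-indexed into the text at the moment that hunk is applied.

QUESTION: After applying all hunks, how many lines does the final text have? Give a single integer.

Answer: 9

Derivation:
Hunk 1: at line 1 remove [gkqe] add [vcgp] -> 12 lines: avbh dnniw vcgp peebs zprh ziv ggfe oxoo sgm occke ghkyp viv
Hunk 2: at line 1 remove [dnniw,vcgp,peebs] add [czt,qtlgv] -> 11 lines: avbh czt qtlgv zprh ziv ggfe oxoo sgm occke ghkyp viv
Hunk 3: at line 1 remove [czt,qtlgv,zprh] add [okz] -> 9 lines: avbh okz ziv ggfe oxoo sgm occke ghkyp viv
Hunk 4: at line 3 remove [ggfe,oxoo,sgm] add [gvjwl,nwgh,kgyqv] -> 9 lines: avbh okz ziv gvjwl nwgh kgyqv occke ghkyp viv
Hunk 5: at line 6 remove [occke] add [dkxw] -> 9 lines: avbh okz ziv gvjwl nwgh kgyqv dkxw ghkyp viv
Hunk 6: at line 4 remove [kgyqv,dkxw] add [qzkeh] -> 8 lines: avbh okz ziv gvjwl nwgh qzkeh ghkyp viv
Hunk 7: at line 3 remove [nwgh] add [cxl,fauk] -> 9 lines: avbh okz ziv gvjwl cxl fauk qzkeh ghkyp viv
Final line count: 9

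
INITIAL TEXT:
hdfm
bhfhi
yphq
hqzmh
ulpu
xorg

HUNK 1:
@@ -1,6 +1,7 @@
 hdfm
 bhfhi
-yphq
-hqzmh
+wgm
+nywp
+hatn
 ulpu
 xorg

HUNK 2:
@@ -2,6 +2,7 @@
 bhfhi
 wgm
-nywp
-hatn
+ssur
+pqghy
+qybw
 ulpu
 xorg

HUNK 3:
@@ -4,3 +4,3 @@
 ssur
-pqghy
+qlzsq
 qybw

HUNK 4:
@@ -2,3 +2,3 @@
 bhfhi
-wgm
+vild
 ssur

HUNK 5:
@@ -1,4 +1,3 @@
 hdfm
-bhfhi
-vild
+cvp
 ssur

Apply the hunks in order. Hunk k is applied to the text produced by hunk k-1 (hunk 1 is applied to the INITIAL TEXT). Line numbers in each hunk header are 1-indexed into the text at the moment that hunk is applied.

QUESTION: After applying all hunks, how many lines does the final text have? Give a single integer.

Answer: 7

Derivation:
Hunk 1: at line 1 remove [yphq,hqzmh] add [wgm,nywp,hatn] -> 7 lines: hdfm bhfhi wgm nywp hatn ulpu xorg
Hunk 2: at line 2 remove [nywp,hatn] add [ssur,pqghy,qybw] -> 8 lines: hdfm bhfhi wgm ssur pqghy qybw ulpu xorg
Hunk 3: at line 4 remove [pqghy] add [qlzsq] -> 8 lines: hdfm bhfhi wgm ssur qlzsq qybw ulpu xorg
Hunk 4: at line 2 remove [wgm] add [vild] -> 8 lines: hdfm bhfhi vild ssur qlzsq qybw ulpu xorg
Hunk 5: at line 1 remove [bhfhi,vild] add [cvp] -> 7 lines: hdfm cvp ssur qlzsq qybw ulpu xorg
Final line count: 7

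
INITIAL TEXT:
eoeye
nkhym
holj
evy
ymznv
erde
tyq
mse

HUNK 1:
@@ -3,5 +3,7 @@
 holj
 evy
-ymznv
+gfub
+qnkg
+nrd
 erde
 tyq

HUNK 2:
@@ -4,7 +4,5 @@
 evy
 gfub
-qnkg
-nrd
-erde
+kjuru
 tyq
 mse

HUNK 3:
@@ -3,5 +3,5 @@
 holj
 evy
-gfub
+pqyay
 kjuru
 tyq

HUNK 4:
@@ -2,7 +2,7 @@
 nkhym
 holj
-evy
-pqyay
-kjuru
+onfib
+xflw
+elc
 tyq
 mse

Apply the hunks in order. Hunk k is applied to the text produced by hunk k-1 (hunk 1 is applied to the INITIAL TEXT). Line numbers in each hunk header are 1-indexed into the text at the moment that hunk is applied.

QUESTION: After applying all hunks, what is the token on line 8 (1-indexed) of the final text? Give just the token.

Answer: mse

Derivation:
Hunk 1: at line 3 remove [ymznv] add [gfub,qnkg,nrd] -> 10 lines: eoeye nkhym holj evy gfub qnkg nrd erde tyq mse
Hunk 2: at line 4 remove [qnkg,nrd,erde] add [kjuru] -> 8 lines: eoeye nkhym holj evy gfub kjuru tyq mse
Hunk 3: at line 3 remove [gfub] add [pqyay] -> 8 lines: eoeye nkhym holj evy pqyay kjuru tyq mse
Hunk 4: at line 2 remove [evy,pqyay,kjuru] add [onfib,xflw,elc] -> 8 lines: eoeye nkhym holj onfib xflw elc tyq mse
Final line 8: mse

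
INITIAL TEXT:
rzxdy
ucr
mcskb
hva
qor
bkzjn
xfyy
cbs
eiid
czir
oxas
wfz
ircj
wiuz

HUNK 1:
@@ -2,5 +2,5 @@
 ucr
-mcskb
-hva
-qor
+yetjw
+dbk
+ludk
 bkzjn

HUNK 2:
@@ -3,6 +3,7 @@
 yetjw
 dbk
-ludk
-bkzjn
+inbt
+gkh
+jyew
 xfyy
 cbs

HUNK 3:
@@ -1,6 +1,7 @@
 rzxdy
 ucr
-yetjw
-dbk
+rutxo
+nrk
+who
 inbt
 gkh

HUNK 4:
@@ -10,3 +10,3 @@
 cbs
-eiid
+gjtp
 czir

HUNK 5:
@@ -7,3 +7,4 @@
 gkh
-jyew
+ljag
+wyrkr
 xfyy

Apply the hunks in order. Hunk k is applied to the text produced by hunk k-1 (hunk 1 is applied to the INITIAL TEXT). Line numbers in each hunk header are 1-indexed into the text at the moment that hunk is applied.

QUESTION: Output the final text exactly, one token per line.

Answer: rzxdy
ucr
rutxo
nrk
who
inbt
gkh
ljag
wyrkr
xfyy
cbs
gjtp
czir
oxas
wfz
ircj
wiuz

Derivation:
Hunk 1: at line 2 remove [mcskb,hva,qor] add [yetjw,dbk,ludk] -> 14 lines: rzxdy ucr yetjw dbk ludk bkzjn xfyy cbs eiid czir oxas wfz ircj wiuz
Hunk 2: at line 3 remove [ludk,bkzjn] add [inbt,gkh,jyew] -> 15 lines: rzxdy ucr yetjw dbk inbt gkh jyew xfyy cbs eiid czir oxas wfz ircj wiuz
Hunk 3: at line 1 remove [yetjw,dbk] add [rutxo,nrk,who] -> 16 lines: rzxdy ucr rutxo nrk who inbt gkh jyew xfyy cbs eiid czir oxas wfz ircj wiuz
Hunk 4: at line 10 remove [eiid] add [gjtp] -> 16 lines: rzxdy ucr rutxo nrk who inbt gkh jyew xfyy cbs gjtp czir oxas wfz ircj wiuz
Hunk 5: at line 7 remove [jyew] add [ljag,wyrkr] -> 17 lines: rzxdy ucr rutxo nrk who inbt gkh ljag wyrkr xfyy cbs gjtp czir oxas wfz ircj wiuz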